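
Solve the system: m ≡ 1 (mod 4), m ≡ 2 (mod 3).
M = 4 × 3 = 12. M₁ = 3, y₁ ≡ 3 (mod 4). M₂ = 4, y₂ ≡ 1 (mod 3). m = 1×3×3 + 2×4×1 ≡ 5 (mod 12)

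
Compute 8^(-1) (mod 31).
8^(-1) ≡ 4 (mod 31). Verification: 8 × 4 = 32 ≡ 1 (mod 31)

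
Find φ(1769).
1680

Prime factorization: 1769 = 29 × 61
Using the formula φ(n) = n × Π(1 - 1/p) for each prime factor p:
φ(1769) = 1769 × (1 - 1/29) × (1 - 1/61)
φ(1769) = 1680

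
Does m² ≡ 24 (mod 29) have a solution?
By Euler's criterion: 24^{14} ≡ 1 (mod 29). Since this equals 1, 24 is a QR.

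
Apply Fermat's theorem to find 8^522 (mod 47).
By Fermat: 8^{46} ≡ 1 (mod 47). 522 ≡ 16 (mod 46). So 8^{522} ≡ 8^{16} ≡ 4 (mod 47)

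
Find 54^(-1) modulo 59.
47

Using Extended Euclidean Algorithm:
gcd(54, 59) = 1
Bezout coefficients: 54 × -12 + 59 × 11 = 1
So 54 × -12 ≡ 1 (mod 59)
The inverse is -12 mod 59 = 47
Verification: 54 × 47 = 2538 = 43 × 59 + 1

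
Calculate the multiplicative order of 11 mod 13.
Powers of 11 mod 13: 11^1≡11, 11^2≡4, 11^3≡5, 11^4≡3, 11^5≡7, 11^6≡12, 11^7≡2, 11^8≡9, 11^9≡8, 11^10≡10, 11^11≡6, 11^12≡1. Order = 12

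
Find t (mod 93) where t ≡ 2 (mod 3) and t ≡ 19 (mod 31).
M = 3 × 31 = 93. M₁ = 31, y₁ ≡ 1 (mod 3). M₂ = 3, y₂ ≡ 21 (mod 31). t = 2×31×1 + 19×3×21 ≡ 50 (mod 93)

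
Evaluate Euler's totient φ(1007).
936

Prime factorization: 1007 = 19 × 53
Using the formula φ(n) = n × Π(1 - 1/p) for each prime factor p:
φ(1007) = 1007 × (1 - 1/19) × (1 - 1/53)
φ(1007) = 936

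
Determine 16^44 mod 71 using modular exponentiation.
Using repeated squaring. 44 = 32 + 8 + 4 (binary 101100). Repeated squaring mod 71: 16^1 ≡ 16; 16^2 ≡ 16² = 256 ≡ 43; 16^4 ≡ 43² = 1849 ≡ 3; 16^8 ≡ 3² = 9 ≡ 9; 16^16 ≡ 9² = 81 ≡ 10; 16^32 ≡ 10² = 100 ≡ 29. Multiply: 16^44 = 16^32 × 16^8 × 16^4 ≡ 29 × 9 × 3 (mod 71): 29 × 9 = 261 ≡ 48; 48 × 3 = 144 ≡ 2. So 16^44 ≡ 2 (mod 71).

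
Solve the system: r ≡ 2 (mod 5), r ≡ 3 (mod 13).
M = 5 × 13 = 65. M₁ = 13, y₁ ≡ 2 (mod 5). M₂ = 5, y₂ ≡ 8 (mod 13). r = 2×13×2 + 3×5×8 ≡ 42 (mod 65)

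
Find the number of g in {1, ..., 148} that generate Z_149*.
Number of primitive roots mod 149 = φ(148) = 72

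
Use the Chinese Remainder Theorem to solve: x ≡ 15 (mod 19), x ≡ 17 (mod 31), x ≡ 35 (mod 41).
21314

Using the Chinese Remainder Theorem:
M = product of moduli = 24149
For equation 1: M_1 = 1271, 1271 ≡ 17 (mod 19), inverse of 1271 mod 19 is 9 (check: 17 × 9 = 153 ≡ 1 (mod 19))
For equation 2: M_2 = 779, 779 ≡ 4 (mod 31), inverse of 779 mod 31 is 8 (check: 4 × 8 = 32 ≡ 1 (mod 31))
For equation 3: M_3 = 589, 589 ≡ 15 (mod 41), inverse of 589 mod 41 is 11 (check: 15 × 11 = 165 ≡ 1 (mod 41))
Combine: x ≡ Σ r_i×M_i×(M_i⁻¹ mod m_i) = 15×1271×9 + 17×779×8 + 35×589×11 = 171585 + 105944 + 226765 = 504294
504294 mod 24149 = 21314
x ≡ 21314 (mod 24149)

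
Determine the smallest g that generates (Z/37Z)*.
2

A primitive root g modulo p has order p-1 = 36
Prime divisors of 36: [2, 3]
g is a primitive root iff g^(36/q) ≢ 1 (mod 37) for each prime divisor q
Testing small values:
  g = 2: 2^18 ≡ 36, 2^12 ≡ 26 (mod 37) → none is 1, primitive root!
The smallest primitive root is 2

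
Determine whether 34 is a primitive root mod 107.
p - 1 = 106 has prime divisors 2, 53. Check 34^(106/q) mod 107 for each: 34^(106/2) = 34^53 ≡ 1, 34^(106/53) = 34^2 ≡ 86 (mod 107). Since 34^53 ≡ 1 (mod 107), the order of 34 divides 53 (in fact the order is 53) ≠ 106, so it is not a primitive root.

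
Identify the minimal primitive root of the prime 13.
p - 1 = 12 has prime divisors 2, 3. h is a primitive root mod 13 iff h^(12/q) ≢ 1 (mod 13) for each such q.
h = 2: 2^6 ≡ 12, 2^4 ≡ 3 (mod 13); none is 1, so 2 has order 12 and is a primitive root.
The smallest primitive root mod 13 is g = 2.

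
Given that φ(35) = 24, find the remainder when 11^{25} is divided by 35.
By Euler: 11^{24} ≡ 1 (mod 35) since gcd(11, 35) = 1. 25 = 1×24 + 1. So 11^{25} ≡ 11^{1} ≡ 11 (mod 35)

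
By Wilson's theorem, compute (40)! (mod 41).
By Wilson's theorem, (40)! ≡ -1 ≡ 40 (mod 41)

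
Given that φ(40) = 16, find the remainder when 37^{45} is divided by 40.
By Euler: 37^{16} ≡ 1 (mod 40) since gcd(37, 40) = 1. 45 = 2×16 + 13. So 37^{45} ≡ 37^{13} ≡ 37 (mod 40)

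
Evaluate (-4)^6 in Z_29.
(-4) ≡ 25 (mod 29). 6 = 4 + 2 (binary 110). Repeated squaring mod 29: 25^1 ≡ 25; 25^2 ≡ 25² = 625 ≡ 16; 25^4 ≡ 16² = 256 ≡ 24. Multiply: (-4)^6 ≡ 25^4 × 25^2 ≡ 24 × 16 (mod 29): 24 × 16 = 384 ≡ 7. So (-4)^6 ≡ 7 (mod 29).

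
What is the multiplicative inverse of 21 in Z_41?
2

Using Extended Euclidean Algorithm:
gcd(21, 41) = 1
Bezout coefficients: 21 × 2 + 41 × -1 = 1
So 21 × 2 ≡ 1 (mod 41)
The inverse is 2 mod 41 = 2
Verification: 21 × 2 = 42 = 1 × 41 + 1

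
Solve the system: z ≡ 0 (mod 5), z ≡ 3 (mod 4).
M = 5 × 4 = 20. M₁ = 4, y₁ ≡ 4 (mod 5). M₂ = 5, y₂ ≡ 1 (mod 4). z = 0×4×4 + 3×5×1 ≡ 15 (mod 20)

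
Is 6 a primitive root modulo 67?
p - 1 = 66 has prime divisors 2, 3, 11. Check 6^(66/q) mod 67 for each: 6^(66/2) = 6^33 ≡ 1, 6^(66/3) = 6^22 ≡ 37, 6^(66/11) = 6^6 ≡ 24 (mod 67). Since 6^33 ≡ 1 (mod 67), the order of 6 divides 33 (in fact the order is 33) ≠ 66, so it is not a primitive root.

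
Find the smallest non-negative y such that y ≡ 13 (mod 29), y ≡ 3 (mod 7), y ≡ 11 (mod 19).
1550

Using the Chinese Remainder Theorem:
M = product of moduli = 3857
For equation 1: M_1 = 133, 133 ≡ 17 (mod 29), inverse of 133 mod 29 is 12 (check: 17 × 12 = 204 ≡ 1 (mod 29))
For equation 2: M_2 = 551, 551 ≡ 5 (mod 7), inverse of 551 mod 7 is 3 (check: 5 × 3 = 15 ≡ 1 (mod 7))
For equation 3: M_3 = 203, 203 ≡ 13 (mod 19), inverse of 203 mod 19 is 3 (check: 13 × 3 = 39 ≡ 1 (mod 19))
Combine: y ≡ Σ r_i×M_i×(M_i⁻¹ mod m_i) = 13×133×12 + 3×551×3 + 11×203×3 = 20748 + 4959 + 6699 = 32406
32406 mod 3857 = 1550
y ≡ 1550 (mod 3857)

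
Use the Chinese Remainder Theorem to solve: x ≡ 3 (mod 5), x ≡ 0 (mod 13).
13

Using the Chinese Remainder Theorem:
M = product of moduli = 65
For equation 1: M_1 = 13, 13 ≡ 3 (mod 5), inverse of 13 mod 5 is 2 (check: 3 × 2 = 6 ≡ 1 (mod 5))
For equation 2: M_2 = 5, 5 ≡ 5 (mod 13), inverse of 5 mod 13 is 8 (check: 5 × 8 = 40 ≡ 1 (mod 13))
Combine: x ≡ Σ r_i×M_i×(M_i⁻¹ mod m_i) = 3×13×2 + 0×5×8 = 78 + 0 = 78
78 mod 65 = 13
x ≡ 13 (mod 65)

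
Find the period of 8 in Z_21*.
Powers of 8 mod 21: 8^1≡8, 8^2≡1. Order = 2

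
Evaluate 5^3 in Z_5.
5 ≡ 0 (mod 5). 3 = 2 + 1 (binary 11). Repeated squaring mod 5: 0^1 ≡ 0; 0^2 ≡ 0² = 0 ≡ 0. Multiply: 5^3 ≡ 0^2 × 0^1 ≡ 0 × 0 (mod 5): 0 × 0 = 0 ≡ 0. So 5^3 ≡ 0 (mod 5).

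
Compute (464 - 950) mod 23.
20

(464 - 950) = -486
-486 mod 23 = 20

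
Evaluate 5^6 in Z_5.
5 ≡ 0 (mod 5). 6 = 4 + 2 (binary 110). Repeated squaring mod 5: 0^1 ≡ 0; 0^2 ≡ 0² = 0 ≡ 0; 0^4 ≡ 0² = 0 ≡ 0. Multiply: 5^6 ≡ 0^4 × 0^2 ≡ 0 × 0 (mod 5): 0 × 0 = 0 ≡ 0. So 5^6 ≡ 0 (mod 5).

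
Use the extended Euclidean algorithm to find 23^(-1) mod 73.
Extended GCD: 23(-19) + 73(6) = 1. So 23^(-1) ≡ 54 ≡ 54 (mod 73). Verify: 23 × 54 = 1242 ≡ 1 (mod 73)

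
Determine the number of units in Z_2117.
2016

Prime factorization: 2117 = 29 × 73
Using the formula φ(n) = n × Π(1 - 1/p) for each prime factor p:
φ(2117) = 2117 × (1 - 1/29) × (1 - 1/73)
φ(2117) = 2016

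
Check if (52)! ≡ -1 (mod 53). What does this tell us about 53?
(52)! mod 53 = 52. Since this equals -1 (mod 53), Wilson confirms 53 is prime.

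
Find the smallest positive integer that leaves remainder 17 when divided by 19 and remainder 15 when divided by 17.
M = 19 × 17 = 323. M₁ = 17, y₁ ≡ 9 (mod 19). M₂ = 19, y₂ ≡ 9 (mod 17). n = 17×17×9 + 15×19×9 ≡ 321 (mod 323). The smallest positive such number is 321.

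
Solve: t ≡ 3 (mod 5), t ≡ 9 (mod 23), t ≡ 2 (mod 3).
M = 5 × 23 × 3 = 345. M₁ = 69, y₁ ≡ 4 (mod 5). M₂ = 15, y₂ ≡ 20 (mod 23). M₃ = 115, y₃ ≡ 1 (mod 3). t = 3×69×4 + 9×15×20 + 2×115×1 ≡ 308 (mod 345)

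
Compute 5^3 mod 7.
3 = 2 + 1 (binary 11). Repeated squaring mod 7: 5^1 ≡ 5; 5^2 ≡ 5² = 25 ≡ 4. Multiply: 5^3 = 5^2 × 5^1 ≡ 4 × 5 (mod 7): 4 × 5 = 20 ≡ 6. So 5^3 ≡ 6 (mod 7).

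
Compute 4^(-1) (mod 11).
4^(-1) ≡ 3 (mod 11). Verification: 4 × 3 = 12 ≡ 1 (mod 11)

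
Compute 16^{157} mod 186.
70

Using successive squaring:
Binary expansion of 157: 10011101
Powers of 16 mod 186 (each is the square of the previous):
  16^1 ≡ 16 (mod 186)
  16^2 ≡ 16² = 256 ≡ 70 (mod 186)
  16^4 ≡ 70² = 4900 ≡ 64 (mod 186)
  16^8 ≡ 64² = 4096 ≡ 4 (mod 186)
  16^16 ≡ 4² = 16 ≡ 16 (mod 186)
  16^32 ≡ 16² = 256 ≡ 70 (mod 186)
  16^64 ≡ 70² = 4900 ≡ 64 (mod 186)
  16^128 ≡ 64² = 4096 ≡ 4 (mod 186)
157 = 128 + 16 + 8 + 4 + 1, so 16^157 = 16^128 × 16^16 × 16^8 × 16^4 × 16^1 ≡ 4 × 16 × 4 × 64 × 16 (mod 186)
Multiplying step by step:
  4 × 16 = 64 ≡ 64 (mod 186)
  64 × 4 = 256 ≡ 70 (mod 186)
  70 × 64 = 4480 ≡ 16 (mod 186)
  16 × 16 = 256 ≡ 70 (mod 186)
Result: 16^157 ≡ 70 (mod 186)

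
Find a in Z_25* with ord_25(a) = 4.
7 has order 4 mod 25 since 7^{4} ≡ 1 (mod 25) and no smaller power works.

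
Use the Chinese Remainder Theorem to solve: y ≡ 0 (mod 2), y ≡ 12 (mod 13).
12

Using the Chinese Remainder Theorem:
M = product of moduli = 26
For equation 1: M_1 = 13, 13 ≡ 1 (mod 2), inverse of 13 mod 2 is 1 (check: 1 × 1 = 1 ≡ 1 (mod 2))
For equation 2: M_2 = 2, 2 ≡ 2 (mod 13), inverse of 2 mod 13 is 7 (check: 2 × 7 = 14 ≡ 1 (mod 13))
Combine: y ≡ Σ r_i×M_i×(M_i⁻¹ mod m_i) = 0×13×1 + 12×2×7 = 0 + 168 = 168
168 mod 26 = 12
y ≡ 12 (mod 26)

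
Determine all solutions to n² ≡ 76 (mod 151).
The square roots of 76 mod 151 are 128 and 23. Verify: 128² = 16384 ≡ 76 (mod 151)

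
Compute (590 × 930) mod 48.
12

(590 × 930) = 548700
548700 mod 48 = 12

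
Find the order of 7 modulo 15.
Powers of 7 mod 15: 7^1≡7, 7^2≡4, 7^3≡13, 7^4≡1. Order = 4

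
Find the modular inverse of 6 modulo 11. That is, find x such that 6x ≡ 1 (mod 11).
2

Using Extended Euclidean Algorithm:
gcd(6, 11) = 1
Bezout coefficients: 6 × 2 + 11 × -1 = 1
So 6 × 2 ≡ 1 (mod 11)
The inverse is 2 mod 11 = 2
Verification: 6 × 2 = 12 = 1 × 11 + 1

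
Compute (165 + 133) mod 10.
8

(165 + 133) = 298
298 mod 10 = 8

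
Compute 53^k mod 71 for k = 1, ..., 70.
g^1, g^2, ..., g^{70} mod 71: {53, 40, 61, 38, 26, 29, 46, 24, 65, 37, 44, 60, 56, 57, 39, 8, 69, 36, 62, 20, 66, 19, 13, 50, 23, 12, 68, 54, 22, 30, 28, 64, 55, 4, 70, 18, 31, 10, 33, 45, 42, 25, 47, 6, 34, 27, 11, 15, 14, 32, 63, 2, 35, 9, 51, 5, 52, 58, 21, 48, 59, 3, 17, 49, 41, 43, 7, 16, 67, 1}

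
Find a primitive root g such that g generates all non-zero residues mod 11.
p - 1 = 10 has prime divisors 2, 5. h is a primitive root mod 11 iff h^(10/q) ≢ 1 (mod 11) for each such q.
h = 2: 2^5 ≡ 10, 2^2 ≡ 4 (mod 11); none is 1, so 2 has order 10 and is a primitive root.
The smallest primitive root mod 11 is g = 2.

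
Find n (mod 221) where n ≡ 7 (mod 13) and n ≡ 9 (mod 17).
M = 13 × 17 = 221. M₁ = 17, y₁ ≡ 10 (mod 13). M₂ = 13, y₂ ≡ 4 (mod 17). n = 7×17×10 + 9×13×4 ≡ 111 (mod 221)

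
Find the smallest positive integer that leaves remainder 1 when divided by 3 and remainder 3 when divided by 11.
M = 3 × 11 = 33. M₁ = 11, y₁ ≡ 2 (mod 3). M₂ = 3, y₂ ≡ 4 (mod 11). z = 1×11×2 + 3×3×4 ≡ 25 (mod 33). The smallest positive such number is 25.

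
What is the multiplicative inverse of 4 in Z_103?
4^(-1) ≡ 26 (mod 103). Verification: 4 × 26 = 104 ≡ 1 (mod 103)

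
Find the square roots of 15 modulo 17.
The square roots of 15 mod 17 are 7 and 10. Verify: 7² = 49 ≡ 15 (mod 17)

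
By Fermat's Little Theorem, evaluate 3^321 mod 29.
By Fermat: 3^{28} ≡ 1 (mod 29). 321 ≡ 13 (mod 28). So 3^{321} ≡ 3^{13} ≡ 19 (mod 29)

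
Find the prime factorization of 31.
31

Divide by primes starting from smallest:
31 ÷ 31 = 1

31 = 31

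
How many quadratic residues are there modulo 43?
For prime 43, there are (p-1)/2 = (43-1)/2 = 21 quadratic residues (excluding 0).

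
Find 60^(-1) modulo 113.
81

Using Extended Euclidean Algorithm:
gcd(60, 113) = 1
Bezout coefficients: 60 × -32 + 113 × 17 = 1
So 60 × -32 ≡ 1 (mod 113)
The inverse is -32 mod 113 = 81
Verification: 60 × 81 = 4860 = 43 × 113 + 1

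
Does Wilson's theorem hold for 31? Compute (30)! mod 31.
(30)! mod 31 = 30. Since this equals -1 (mod 31), Wilson confirms 31 is prime.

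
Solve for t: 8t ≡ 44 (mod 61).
36

Since gcd(8, 61) = 1 divides 44, a solution exists.
Multiply both sides by the inverse of 8 mod 61:
  8^(-1) mod 61 = 23
  x ≡ 23 × 44 ≡ 1012 ≡ 36 (mod 61)
Verification: 8 × 36 = 288 = 4 × 61 + 44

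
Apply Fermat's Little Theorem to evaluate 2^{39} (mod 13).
8

By Fermat's Little Theorem, a^(p-1) ≡ 1 (mod p) for prime p and gcd(a, p) = 1
Here p = 13, so 2^12 ≡ 1 (mod 13)
We can reduce the exponent: 39 mod 12 = 3
So 2^39 ≡ 2^3 (mod 13)
Computing: 2^3 mod 13 = 8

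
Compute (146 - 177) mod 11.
2

(146 - 177) = -31
-31 mod 11 = 2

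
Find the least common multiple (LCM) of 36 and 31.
1116

First find GCD(36, 31) using the Euclidean algorithm:
36 = 1 × 31 + 5
31 = 6 × 5 + 1
5 = 5 × 1 + 0
GCD(36, 31) = 1

LCM formula: LCM(a, b) = (a × b) / GCD(a, b)
LCM(36, 31) = (36 × 31) / 1
LCM(36, 31) = 1116 / 1
LCM(36, 31) = 1116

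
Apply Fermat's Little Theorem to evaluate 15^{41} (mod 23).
19

By Fermat's Little Theorem, a^(p-1) ≡ 1 (mod p) for prime p and gcd(a, p) = 1
Here p = 23, so 15^22 ≡ 1 (mod 23)
We can reduce the exponent: 41 mod 22 = 19
So 15^41 ≡ 15^19 (mod 23)
Computing: 15^19 mod 23 = 19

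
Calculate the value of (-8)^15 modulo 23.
Using repeated squaring. (-8) ≡ 15 (mod 23). 15 = 8 + 4 + 2 + 1 (binary 1111). Repeated squaring mod 23: 15^1 ≡ 15; 15^2 ≡ 15² = 225 ≡ 18; 15^4 ≡ 18² = 324 ≡ 2; 15^8 ≡ 2² = 4 ≡ 4. Multiply: (-8)^15 ≡ 15^8 × 15^4 × 15^2 × 15^1 ≡ 4 × 2 × 18 × 15 (mod 23): 4 × 2 = 8 ≡ 8; 8 × 18 = 144 ≡ 6; 6 × 15 = 90 ≡ 21. So (-8)^15 ≡ 21 (mod 23).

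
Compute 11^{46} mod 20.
1

Using successive squaring:
Binary expansion of 46: 101110
Powers of 11 mod 20 (each is the square of the previous):
  11^1 ≡ 11 (mod 20)
  11^2 ≡ 11² = 121 ≡ 1 (mod 20)
  11^4 ≡ 1² = 1 ≡ 1 (mod 20)
  11^8 ≡ 1² = 1 ≡ 1 (mod 20)
  11^16 ≡ 1² = 1 ≡ 1 (mod 20)
  11^32 ≡ 1² = 1 ≡ 1 (mod 20)
46 = 32 + 8 + 4 + 2, so 11^46 = 11^32 × 11^8 × 11^4 × 11^2 ≡ 1 × 1 × 1 × 1 (mod 20)
Multiplying step by step:
  1 × 1 = 1 ≡ 1 (mod 20)
  1 × 1 = 1 ≡ 1 (mod 20)
  1 × 1 = 1 ≡ 1 (mod 20)
Result: 11^46 ≡ 1 (mod 20)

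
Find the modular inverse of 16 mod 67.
16^(-1) ≡ 21 (mod 67). Verification: 16 × 21 = 336 ≡ 1 (mod 67)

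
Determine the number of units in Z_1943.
1848

Prime factorization: 1943 = 29 × 67
Using the formula φ(n) = n × Π(1 - 1/p) for each prime factor p:
φ(1943) = 1943 × (1 - 1/29) × (1 - 1/67)
φ(1943) = 1848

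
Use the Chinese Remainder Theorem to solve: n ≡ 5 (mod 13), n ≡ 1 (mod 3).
31

Using the Chinese Remainder Theorem:
M = product of moduli = 39
For equation 1: M_1 = 3, 3 ≡ 3 (mod 13), inverse of 3 mod 13 is 9 (check: 3 × 9 = 27 ≡ 1 (mod 13))
For equation 2: M_2 = 13, 13 ≡ 1 (mod 3), inverse of 13 mod 3 is 1 (check: 1 × 1 = 1 ≡ 1 (mod 3))
Combine: n ≡ Σ r_i×M_i×(M_i⁻¹ mod m_i) = 5×3×9 + 1×13×1 = 135 + 13 = 148
148 mod 39 = 31
n ≡ 31 (mod 39)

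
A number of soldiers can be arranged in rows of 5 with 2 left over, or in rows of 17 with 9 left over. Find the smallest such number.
M = 5 × 17 = 85. M₁ = 17, y₁ ≡ 3 (mod 5). M₂ = 5, y₂ ≡ 7 (mod 17). t = 2×17×3 + 9×5×7 ≡ 77 (mod 85). The smallest positive such number is 77.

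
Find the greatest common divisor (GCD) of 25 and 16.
1

Using the Euclidean algorithm:
25 = 1 × 16 + 9
16 = 1 × 9 + 7
9 = 1 × 7 + 2
7 = 3 × 2 + 1
2 = 2 × 1 + 0

GCD(25, 16) = 1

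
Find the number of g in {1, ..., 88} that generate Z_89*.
Number of primitive roots mod 89 = φ(88) = 40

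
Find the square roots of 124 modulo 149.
The square roots of 124 mod 149 are 71 and 78. Verify: 71² = 5041 ≡ 124 (mod 149)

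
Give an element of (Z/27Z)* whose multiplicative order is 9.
4 has order 9 mod 27 since 4^{9} ≡ 1 (mod 27) and no smaller power works.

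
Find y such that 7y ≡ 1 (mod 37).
7^(-1) ≡ 16 (mod 37). Verification: 7 × 16 = 112 ≡ 1 (mod 37)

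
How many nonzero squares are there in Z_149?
For prime 149, there are (p-1)/2 = (149-1)/2 = 74 quadratic residues (excluding 0).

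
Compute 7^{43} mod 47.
37

Using successive squaring:
Binary expansion of 43: 101011
Powers of 7 mod 47 (each is the square of the previous):
  7^1 ≡ 7 (mod 47)
  7^2 ≡ 7² = 49 ≡ 2 (mod 47)
  7^4 ≡ 2² = 4 ≡ 4 (mod 47)
  7^8 ≡ 4² = 16 ≡ 16 (mod 47)
  7^16 ≡ 16² = 256 ≡ 21 (mod 47)
  7^32 ≡ 21² = 441 ≡ 18 (mod 47)
43 = 32 + 8 + 2 + 1, so 7^43 = 7^32 × 7^8 × 7^2 × 7^1 ≡ 18 × 16 × 2 × 7 (mod 47)
Multiplying step by step:
  18 × 16 = 288 ≡ 6 (mod 47)
  6 × 2 = 12 ≡ 12 (mod 47)
  12 × 7 = 84 ≡ 37 (mod 47)
Result: 7^43 ≡ 37 (mod 47)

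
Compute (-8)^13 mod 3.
Using Fermat: (-8)^{2} ≡ 1 (mod 3). 13 ≡ 1 (mod 2). So (-8)^{13} ≡ (-8)^{1} ≡ 1 (mod 3)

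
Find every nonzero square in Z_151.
QRs mod 151: {1, 2, 4, 5, 8, 9, 10, 11, 16, 17, 18, 19, 20, 21, 22, 25, 29, 31, 32, 34, 36, 37, 38, 39, 40, 42, 43, 44, 45, 47, 49, 50, 55, 58, 59, 62, 64, 68, 69, 72, 74, 76, 78, 80, 81, 84, 85, 86, 88, 90, 91, 94, 95, 97, 98, 99, 100, 103, 105, 110, 116, 118, 121, 123, 124, 125, 127, 128, 136, 137, 138, 139, 144, 145, 148}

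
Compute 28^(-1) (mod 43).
28^(-1) ≡ 20 (mod 43). Verification: 28 × 20 = 560 ≡ 1 (mod 43)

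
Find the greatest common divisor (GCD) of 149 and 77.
1

Using the Euclidean algorithm:
149 = 1 × 77 + 72
77 = 1 × 72 + 5
72 = 14 × 5 + 2
5 = 2 × 2 + 1
2 = 2 × 1 + 0

GCD(149, 77) = 1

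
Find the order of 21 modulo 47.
Powers of 21 mod 47: 21^1≡21, 21^2≡18, 21^3≡2, 21^4≡42, 21^5≡36, 21^6≡4, 21^7≡37, 21^8≡25, 21^9≡8, 21^10≡27, 21^11≡3, 21^12≡16, 21^13≡7, 21^14≡6, 21^15≡32, 21^16≡14, 21^17≡12, 21^18≡17, 21^19≡28, 21^20≡24, 21^21≡34, 21^22≡9, 21^23≡1. Order = 23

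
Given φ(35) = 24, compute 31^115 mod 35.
By Euler: 31^{24} ≡ 1 (mod 35) since gcd(31, 35) = 1. 115 = 4×24 + 19. So 31^{115} ≡ 31^{19} ≡ 31 (mod 35)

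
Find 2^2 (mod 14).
2 = 2 (binary 10). Repeated squaring mod 14: 2^1 ≡ 2; 2^2 ≡ 2² = 4 ≡ 4. So 2^2 ≡ 4 (mod 14).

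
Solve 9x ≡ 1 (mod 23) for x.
9^(-1) ≡ 18 (mod 23). Verification: 9 × 18 = 162 ≡ 1 (mod 23)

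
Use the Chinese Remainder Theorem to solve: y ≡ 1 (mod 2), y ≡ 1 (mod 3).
M = 2 × 3 = 6. M₁ = 3, y₁ ≡ 1 (mod 2). M₂ = 2, y₂ ≡ 2 (mod 3). y = 1×3×1 + 1×2×2 ≡ 1 (mod 6)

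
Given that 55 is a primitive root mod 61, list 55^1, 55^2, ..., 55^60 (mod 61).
g^1, g^2, ..., g^{60} mod 61: {55, 36, 28, 15, 32, 52, 54, 42, 53, 48, 17, 20, 2, 49, 11, 56, 30, 3, 43, 47, 23, 45, 35, 34, 40, 4, 37, 22, 51, 60, 6, 25, 33, 46, 29, 9, 7, 19, 8, 13, 44, 41, 59, 12, 50, 5, 31, 58, 18, 14, 38, 16, 26, 27, 21, 57, 24, 39, 10, 1}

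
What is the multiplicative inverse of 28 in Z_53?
36

Using Extended Euclidean Algorithm:
gcd(28, 53) = 1
Bezout coefficients: 28 × -17 + 53 × 9 = 1
So 28 × -17 ≡ 1 (mod 53)
The inverse is -17 mod 53 = 36
Verification: 28 × 36 = 1008 = 19 × 53 + 1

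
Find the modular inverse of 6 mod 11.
6^(-1) ≡ 2 (mod 11). Verification: 6 × 2 = 12 ≡ 1 (mod 11)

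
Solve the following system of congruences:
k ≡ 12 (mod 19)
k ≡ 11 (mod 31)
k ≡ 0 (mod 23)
9683

Using the Chinese Remainder Theorem:
M = product of moduli = 13547
For equation 1: M_1 = 713, 713 ≡ 10 (mod 19), inverse of 713 mod 19 is 2 (check: 10 × 2 = 20 ≡ 1 (mod 19))
For equation 2: M_2 = 437, 437 ≡ 3 (mod 31), inverse of 437 mod 31 is 21 (check: 3 × 21 = 63 ≡ 1 (mod 31))
For equation 3: M_3 = 589, 589 ≡ 14 (mod 23), inverse of 589 mod 23 is 5 (check: 14 × 5 = 70 ≡ 1 (mod 23))
Combine: k ≡ Σ r_i×M_i×(M_i⁻¹ mod m_i) = 12×713×2 + 11×437×21 + 0×589×5 = 17112 + 100947 + 0 = 118059
118059 mod 13547 = 9683
k ≡ 9683 (mod 13547)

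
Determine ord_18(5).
Powers of 5 mod 18: 5^1≡5, 5^2≡7, 5^3≡17, 5^4≡13, 5^5≡11, 5^6≡1. Order = 6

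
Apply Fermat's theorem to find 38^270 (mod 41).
By Fermat: 38^{40} ≡ 1 (mod 41). 270 = 6×40 + 30. So 38^{270} ≡ 38^{30} ≡ 32 (mod 41)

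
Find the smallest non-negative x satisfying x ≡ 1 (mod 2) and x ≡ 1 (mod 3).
M = 2 × 3 = 6. M₁ = 3, y₁ ≡ 1 (mod 2). M₂ = 2, y₂ ≡ 2 (mod 3). x = 1×3×1 + 1×2×2 ≡ 1 (mod 6)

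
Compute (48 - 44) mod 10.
4

(48 - 44) = 4
4 mod 10 = 4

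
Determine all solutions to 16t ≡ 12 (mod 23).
18

Since gcd(16, 23) = 1 divides 12, a solution exists.
Multiply both sides by the inverse of 16 mod 23:
  16^(-1) mod 23 = 13
  x ≡ 13 × 12 ≡ 156 ≡ 18 (mod 23)
Verification: 16 × 18 = 288 = 12 × 23 + 12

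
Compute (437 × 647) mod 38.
19

(437 × 647) = 282739
282739 mod 38 = 19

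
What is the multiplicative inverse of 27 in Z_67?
5

Using Extended Euclidean Algorithm:
gcd(27, 67) = 1
Bezout coefficients: 27 × 5 + 67 × -2 = 1
So 27 × 5 ≡ 1 (mod 67)
The inverse is 5 mod 67 = 5
Verification: 27 × 5 = 135 = 2 × 67 + 1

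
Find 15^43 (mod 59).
Using repeated squaring. 43 = 32 + 8 + 2 + 1 (binary 101011). Repeated squaring mod 59: 15^1 ≡ 15; 15^2 ≡ 15² = 225 ≡ 48; 15^4 ≡ 48² = 2304 ≡ 3; 15^8 ≡ 3² = 9 ≡ 9; 15^16 ≡ 9² = 81 ≡ 22; 15^32 ≡ 22² = 484 ≡ 12. Multiply: 15^43 = 15^32 × 15^8 × 15^2 × 15^1 ≡ 12 × 9 × 48 × 15 (mod 59): 12 × 9 = 108 ≡ 49; 49 × 48 = 2352 ≡ 51; 51 × 15 = 765 ≡ 57. So 15^43 ≡ 57 (mod 59).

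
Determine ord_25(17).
Powers of 17 mod 25: 17^1≡17, 17^2≡14, 17^3≡13, 17^4≡21, 17^5≡7, 17^6≡19, 17^7≡23, 17^8≡16, 17^9≡22, 17^10≡24, 17^11≡8, 17^12≡11, 17^13≡12, 17^14≡4, 17^15≡18, 17^16≡6, 17^17≡2, 17^18≡9, 17^19≡3, 17^20≡1. Order = 20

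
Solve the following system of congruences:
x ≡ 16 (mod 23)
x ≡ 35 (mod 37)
775

Using the Chinese Remainder Theorem:
M = product of moduli = 851
For equation 1: M_1 = 37, 37 ≡ 14 (mod 23), inverse of 37 mod 23 is 5 (check: 14 × 5 = 70 ≡ 1 (mod 23))
For equation 2: M_2 = 23, 23 ≡ 23 (mod 37), inverse of 23 mod 37 is 29 (check: 23 × 29 = 667 ≡ 1 (mod 37))
Combine: x ≡ Σ r_i×M_i×(M_i⁻¹ mod m_i) = 16×37×5 + 35×23×29 = 2960 + 23345 = 26305
26305 mod 851 = 775
x ≡ 775 (mod 851)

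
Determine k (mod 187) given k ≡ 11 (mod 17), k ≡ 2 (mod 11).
79

Using the Chinese Remainder Theorem:
M = product of moduli = 187
For equation 1: M_1 = 11, 11 ≡ 11 (mod 17), inverse of 11 mod 17 is 14 (check: 11 × 14 = 154 ≡ 1 (mod 17))
For equation 2: M_2 = 17, 17 ≡ 6 (mod 11), inverse of 17 mod 11 is 2 (check: 6 × 2 = 12 ≡ 1 (mod 11))
Combine: k ≡ Σ r_i×M_i×(M_i⁻¹ mod m_i) = 11×11×14 + 2×17×2 = 1694 + 68 = 1762
1762 mod 187 = 79
k ≡ 79 (mod 187)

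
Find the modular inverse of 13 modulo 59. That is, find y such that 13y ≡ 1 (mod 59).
50

Using Extended Euclidean Algorithm:
gcd(13, 59) = 1
Bezout coefficients: 13 × -9 + 59 × 2 = 1
So 13 × -9 ≡ 1 (mod 59)
The inverse is -9 mod 59 = 50
Verification: 13 × 50 = 650 = 11 × 59 + 1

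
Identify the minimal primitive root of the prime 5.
p - 1 = 4 has prime divisors 2. h is a primitive root mod 5 iff h^(4/q) ≢ 1 (mod 5) for each such q.
h = 2: 2^2 ≡ 4 (mod 5); none is 1, so 2 has order 4 and is a primitive root.
The smallest primitive root mod 5 is g = 2.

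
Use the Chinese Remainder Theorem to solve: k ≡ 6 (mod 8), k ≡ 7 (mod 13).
M = 8 × 13 = 104. M₁ = 13, y₁ ≡ 5 (mod 8). M₂ = 8, y₂ ≡ 5 (mod 13). k = 6×13×5 + 7×8×5 ≡ 46 (mod 104)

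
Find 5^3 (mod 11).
3 = 2 + 1 (binary 11). Repeated squaring mod 11: 5^1 ≡ 5; 5^2 ≡ 5² = 25 ≡ 3. Multiply: 5^3 = 5^2 × 5^1 ≡ 3 × 5 (mod 11): 3 × 5 = 15 ≡ 4. So 5^3 ≡ 4 (mod 11).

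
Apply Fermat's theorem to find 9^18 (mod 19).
By Fermat's Little Theorem, 9^{18} ≡ 1 (mod 19) since 19 is prime and gcd(9, 19) = 1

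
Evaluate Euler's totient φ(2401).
2058

Prime factorization: 2401 = 7^4
Using the formula φ(n) = n × Π(1 - 1/p) for each prime factor p:
φ(2401) = 2401 × (1 - 1/7)
φ(2401) = 2058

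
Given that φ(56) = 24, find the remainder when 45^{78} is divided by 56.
By Euler: 45^{24} ≡ 1 (mod 56) since gcd(45, 56) = 1. 78 = 3×24 + 6. So 45^{78} ≡ 45^{6} ≡ 1 (mod 56)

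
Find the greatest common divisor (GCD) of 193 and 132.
1

Using the Euclidean algorithm:
193 = 1 × 132 + 61
132 = 2 × 61 + 10
61 = 6 × 10 + 1
10 = 10 × 1 + 0

GCD(193, 132) = 1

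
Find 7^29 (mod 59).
Using repeated squaring. 29 = 16 + 8 + 4 + 1 (binary 11101). Repeated squaring mod 59: 7^1 ≡ 7; 7^2 ≡ 7² = 49 ≡ 49; 7^4 ≡ 49² = 2401 ≡ 41; 7^8 ≡ 41² = 1681 ≡ 29; 7^16 ≡ 29² = 841 ≡ 15. Multiply: 7^29 = 7^16 × 7^8 × 7^4 × 7^1 ≡ 15 × 29 × 41 × 7 (mod 59): 15 × 29 = 435 ≡ 22; 22 × 41 = 902 ≡ 17; 17 × 7 = 119 ≡ 1. So 7^29 ≡ 1 (mod 59).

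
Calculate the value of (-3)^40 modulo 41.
Using Fermat: (-3)^{40} ≡ 1 (mod 41). 40 ≡ 0 (mod 40). So (-3)^{40} ≡ (-3)^{0} ≡ 1 (mod 41)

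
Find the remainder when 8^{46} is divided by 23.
By Fermat: 8^{22} ≡ 1 (mod 23). 46 = 2×22 + 2. So 8^{46} ≡ 8^{2} ≡ 18 (mod 23)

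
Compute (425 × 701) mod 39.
4

(425 × 701) = 297925
297925 mod 39 = 4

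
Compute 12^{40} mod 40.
16

Using successive squaring:
Binary expansion of 40: 101000
Powers of 12 mod 40 (each is the square of the previous):
  12^1 ≡ 12 (mod 40)
  12^2 ≡ 12² = 144 ≡ 24 (mod 40)
  12^4 ≡ 24² = 576 ≡ 16 (mod 40)
  12^8 ≡ 16² = 256 ≡ 16 (mod 40)
  12^16 ≡ 16² = 256 ≡ 16 (mod 40)
  12^32 ≡ 16² = 256 ≡ 16 (mod 40)
40 = 32 + 8, so 12^40 = 12^32 × 12^8 ≡ 16 × 16 (mod 40)
Multiplying step by step:
  16 × 16 = 256 ≡ 16 (mod 40)
Result: 12^40 ≡ 16 (mod 40)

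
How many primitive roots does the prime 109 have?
Number of primitive roots mod 109 = φ(108) = 36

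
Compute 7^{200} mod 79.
20

Using successive squaring:
Binary expansion of 200: 11001000
Powers of 7 mod 79 (each is the square of the previous):
  7^1 ≡ 7 (mod 79)
  7^2 ≡ 7² = 49 ≡ 49 (mod 79)
  7^4 ≡ 49² = 2401 ≡ 31 (mod 79)
  7^8 ≡ 31² = 961 ≡ 13 (mod 79)
  7^16 ≡ 13² = 169 ≡ 11 (mod 79)
  7^32 ≡ 11² = 121 ≡ 42 (mod 79)
  7^64 ≡ 42² = 1764 ≡ 26 (mod 79)
  7^128 ≡ 26² = 676 ≡ 44 (mod 79)
200 = 128 + 64 + 8, so 7^200 = 7^128 × 7^64 × 7^8 ≡ 44 × 26 × 13 (mod 79)
Multiplying step by step:
  44 × 26 = 1144 ≡ 38 (mod 79)
  38 × 13 = 494 ≡ 20 (mod 79)
Result: 7^200 ≡ 20 (mod 79)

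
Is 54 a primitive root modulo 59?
Yes

To verify, check if 54^(58/q) ≢ 1 (mod 59) for each prime divisor q of 58
Divisors of 58 = 58: [1, 2, 29, 58]
  54^(58/2) = 54^29 ≡ 58 (mod 59)
  54^(58/29) = 54^2 ≡ 25 (mod 59)
Conclusion: 54 is a primitive root modulo 59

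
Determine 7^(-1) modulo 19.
7^(-1) ≡ 11 (mod 19). Verification: 7 × 11 = 77 ≡ 1 (mod 19)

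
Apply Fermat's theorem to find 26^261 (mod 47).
By Fermat: 26^{46} ≡ 1 (mod 47). 261 = 5×46 + 31. So 26^{261} ≡ 26^{31} ≡ 22 (mod 47)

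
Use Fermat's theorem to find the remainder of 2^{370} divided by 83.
81

By Fermat's Little Theorem, a^(p-1) ≡ 1 (mod p) for prime p and gcd(a, p) = 1
Here p = 83, so 2^82 ≡ 1 (mod 83)
We can reduce the exponent: 370 mod 82 = 42
So 2^370 ≡ 2^42 (mod 83)
Computing: 2^42 mod 83 = 81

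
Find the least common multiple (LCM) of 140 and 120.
840

First find GCD(140, 120) using the Euclidean algorithm:
140 = 1 × 120 + 20
120 = 6 × 20 + 0
GCD(140, 120) = 20

LCM formula: LCM(a, b) = (a × b) / GCD(a, b)
LCM(140, 120) = (140 × 120) / 20
LCM(140, 120) = 16800 / 20
LCM(140, 120) = 840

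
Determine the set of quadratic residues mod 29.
QRs mod 29: {1, 4, 5, 6, 7, 9, 13, 16, 20, 22, 23, 24, 25, 28}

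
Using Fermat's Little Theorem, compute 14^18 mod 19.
By Fermat's Little Theorem, 14^{18} ≡ 1 (mod 19) since 19 is prime and gcd(14, 19) = 1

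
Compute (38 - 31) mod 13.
7

(38 - 31) = 7
7 mod 13 = 7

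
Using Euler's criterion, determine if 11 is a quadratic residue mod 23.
By Euler's criterion: 11^{11} ≡ 22 (mod 23). Since this equals -1 (≡ 22), 11 is not a QR.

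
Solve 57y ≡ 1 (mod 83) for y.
67

Using Extended Euclidean Algorithm:
gcd(57, 83) = 1
Bezout coefficients: 57 × -16 + 83 × 11 = 1
So 57 × -16 ≡ 1 (mod 83)
The inverse is -16 mod 83 = 67
Verification: 57 × 67 = 3819 = 46 × 83 + 1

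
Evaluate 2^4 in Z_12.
4 = 4 (binary 100). Repeated squaring mod 12: 2^1 ≡ 2; 2^2 ≡ 2² = 4 ≡ 4; 2^4 ≡ 4² = 16 ≡ 4. So 2^4 ≡ 4 (mod 12).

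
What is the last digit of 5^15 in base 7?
Using Fermat: 5^{6} ≡ 1 (mod 7). 15 ≡ 3 (mod 6). So 5^{15} ≡ 5^{3} ≡ 6 (mod 7)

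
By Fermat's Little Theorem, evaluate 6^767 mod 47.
By Fermat: 6^{46} ≡ 1 (mod 47). 767 ≡ 31 (mod 46). So 6^{767} ≡ 6^{31} ≡ 24 (mod 47)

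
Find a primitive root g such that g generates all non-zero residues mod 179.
p - 1 = 178 has prime divisors 2, 89. h is a primitive root mod 179 iff h^(178/q) ≢ 1 (mod 179) for each such q.
h = 2: 2^89 ≡ 178, 2^2 ≡ 4 (mod 179); none is 1, so 2 has order 178 and is a primitive root.
The smallest primitive root mod 179 is g = 2.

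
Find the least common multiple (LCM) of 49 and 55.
2695

First find GCD(49, 55) using the Euclidean algorithm:
49 = 0 × 55 + 49
55 = 1 × 49 + 6
49 = 8 × 6 + 1
6 = 6 × 1 + 0
GCD(49, 55) = 1

LCM formula: LCM(a, b) = (a × b) / GCD(a, b)
LCM(49, 55) = (49 × 55) / 1
LCM(49, 55) = 2695 / 1
LCM(49, 55) = 2695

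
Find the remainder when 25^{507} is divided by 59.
By Fermat: 25^{58} ≡ 1 (mod 59). 507 = 8×58 + 43. So 25^{507} ≡ 25^{43} ≡ 12 (mod 59)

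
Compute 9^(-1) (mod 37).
9^(-1) ≡ 33 (mod 37). Verification: 9 × 33 = 297 ≡ 1 (mod 37)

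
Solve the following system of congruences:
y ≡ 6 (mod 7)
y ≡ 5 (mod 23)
97

Using the Chinese Remainder Theorem:
M = product of moduli = 161
For equation 1: M_1 = 23, 23 ≡ 2 (mod 7), inverse of 23 mod 7 is 4 (check: 2 × 4 = 8 ≡ 1 (mod 7))
For equation 2: M_2 = 7, 7 ≡ 7 (mod 23), inverse of 7 mod 23 is 10 (check: 7 × 10 = 70 ≡ 1 (mod 23))
Combine: y ≡ Σ r_i×M_i×(M_i⁻¹ mod m_i) = 6×23×4 + 5×7×10 = 552 + 350 = 902
902 mod 161 = 97
y ≡ 97 (mod 161)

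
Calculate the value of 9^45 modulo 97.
Using repeated squaring. 45 = 32 + 8 + 4 + 1 (binary 101101). Repeated squaring mod 97: 9^1 ≡ 9; 9^2 ≡ 9² = 81 ≡ 81; 9^4 ≡ 81² = 6561 ≡ 62; 9^8 ≡ 62² = 3844 ≡ 61; 9^16 ≡ 61² = 3721 ≡ 35; 9^32 ≡ 35² = 1225 ≡ 61. Multiply: 9^45 = 9^32 × 9^8 × 9^4 × 9^1 ≡ 61 × 61 × 62 × 9 (mod 97): 61 × 61 = 3721 ≡ 35; 35 × 62 = 2170 ≡ 36; 36 × 9 = 324 ≡ 33. So 9^45 ≡ 33 (mod 97).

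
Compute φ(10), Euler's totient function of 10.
4

Prime factorization: 10 = 2 × 5
Using the formula φ(n) = n × Π(1 - 1/p) for each prime factor p:
φ(10) = 10 × (1 - 1/2) × (1 - 1/5)
φ(10) = 4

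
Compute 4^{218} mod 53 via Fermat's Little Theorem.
24

By Fermat's Little Theorem, a^(p-1) ≡ 1 (mod p) for prime p and gcd(a, p) = 1
Here p = 53, so 4^52 ≡ 1 (mod 53)
We can reduce the exponent: 218 mod 52 = 10
So 4^218 ≡ 4^10 (mod 53)
Computing: 4^10 mod 53 = 24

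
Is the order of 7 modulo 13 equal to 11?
No, the actual order is 12, not 11.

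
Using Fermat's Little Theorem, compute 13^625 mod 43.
By Fermat: 13^{42} ≡ 1 (mod 43). 625 ≡ 37 (mod 42). So 13^{625} ≡ 13^{37} ≡ 25 (mod 43)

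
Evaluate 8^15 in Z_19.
Using repeated squaring. 15 = 8 + 4 + 2 + 1 (binary 1111). Repeated squaring mod 19: 8^1 ≡ 8; 8^2 ≡ 8² = 64 ≡ 7; 8^4 ≡ 7² = 49 ≡ 11; 8^8 ≡ 11² = 121 ≡ 7. Multiply: 8^15 = 8^8 × 8^4 × 8^2 × 8^1 ≡ 7 × 11 × 7 × 8 (mod 19): 7 × 11 = 77 ≡ 1; 1 × 7 = 7 ≡ 7; 7 × 8 = 56 ≡ 18. So 8^15 ≡ 18 (mod 19).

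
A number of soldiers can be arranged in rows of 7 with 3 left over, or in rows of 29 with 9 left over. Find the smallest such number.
M = 7 × 29 = 203. M₁ = 29, y₁ ≡ 1 (mod 7). M₂ = 7, y₂ ≡ 25 (mod 29). z = 3×29×1 + 9×7×25 ≡ 38 (mod 203). The smallest positive such number is 38.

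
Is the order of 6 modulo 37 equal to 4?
Yes, ord_37(6) = 4.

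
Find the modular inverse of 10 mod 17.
10^(-1) ≡ 12 (mod 17). Verification: 10 × 12 = 120 ≡ 1 (mod 17)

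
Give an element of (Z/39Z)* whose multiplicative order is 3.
16 has order 3 mod 39 since 16^{3} ≡ 1 (mod 39) and no smaller power works.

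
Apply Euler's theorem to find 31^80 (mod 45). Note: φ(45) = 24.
By Euler: 31^{24} ≡ 1 (mod 45) since gcd(31, 45) = 1. 80 = 3×24 + 8. So 31^{80} ≡ 31^{8} ≡ 16 (mod 45)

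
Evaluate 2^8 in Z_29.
8 = 8 (binary 1000). Repeated squaring mod 29: 2^1 ≡ 2; 2^2 ≡ 2² = 4 ≡ 4; 2^4 ≡ 4² = 16 ≡ 16; 2^8 ≡ 16² = 256 ≡ 24. So 2^8 ≡ 24 (mod 29).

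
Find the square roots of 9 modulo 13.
The square roots of 9 mod 13 are 3 and 10. Verify: 3² = 9 ≡ 9 (mod 13)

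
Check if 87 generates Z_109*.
p - 1 = 108 has prime divisors 2, 3. Check 87^(108/q) mod 109 for each: 87^(108/2) = 87^54 ≡ 1, 87^(108/3) = 87^36 ≡ 45 (mod 109). Since 87^54 ≡ 1 (mod 109), the order of 87 divides 54 (in fact the order is 54) ≠ 108, so it is not a primitive root.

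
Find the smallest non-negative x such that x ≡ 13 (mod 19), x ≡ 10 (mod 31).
165

Using the Chinese Remainder Theorem:
M = product of moduli = 589
For equation 1: M_1 = 31, 31 ≡ 12 (mod 19), inverse of 31 mod 19 is 8 (check: 12 × 8 = 96 ≡ 1 (mod 19))
For equation 2: M_2 = 19, 19 ≡ 19 (mod 31), inverse of 19 mod 31 is 18 (check: 19 × 18 = 342 ≡ 1 (mod 31))
Combine: x ≡ Σ r_i×M_i×(M_i⁻¹ mod m_i) = 13×31×8 + 10×19×18 = 3224 + 3420 = 6644
6644 mod 589 = 165
x ≡ 165 (mod 589)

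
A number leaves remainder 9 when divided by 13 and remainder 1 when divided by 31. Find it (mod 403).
M = 13 × 31 = 403. M₁ = 31, y₁ ≡ 8 (mod 13). M₂ = 13, y₂ ≡ 12 (mod 31). x = 9×31×8 + 1×13×12 ≡ 373 (mod 403)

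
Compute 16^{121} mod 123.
16

Using successive squaring:
Binary expansion of 121: 1111001
Powers of 16 mod 123 (each is the square of the previous):
  16^1 ≡ 16 (mod 123)
  16^2 ≡ 16² = 256 ≡ 10 (mod 123)
  16^4 ≡ 10² = 100 ≡ 100 (mod 123)
  16^8 ≡ 100² = 10000 ≡ 37 (mod 123)
  16^16 ≡ 37² = 1369 ≡ 16 (mod 123)
  16^32 ≡ 16² = 256 ≡ 10 (mod 123)
  16^64 ≡ 10² = 100 ≡ 100 (mod 123)
121 = 64 + 32 + 16 + 8 + 1, so 16^121 = 16^64 × 16^32 × 16^16 × 16^8 × 16^1 ≡ 100 × 10 × 16 × 37 × 16 (mod 123)
Multiplying step by step:
  100 × 10 = 1000 ≡ 16 (mod 123)
  16 × 16 = 256 ≡ 10 (mod 123)
  10 × 37 = 370 ≡ 1 (mod 123)
  1 × 16 = 16 ≡ 16 (mod 123)
Result: 16^121 ≡ 16 (mod 123)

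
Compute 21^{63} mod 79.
67

Using successive squaring:
Binary expansion of 63: 111111
Powers of 21 mod 79 (each is the square of the previous):
  21^1 ≡ 21 (mod 79)
  21^2 ≡ 21² = 441 ≡ 46 (mod 79)
  21^4 ≡ 46² = 2116 ≡ 62 (mod 79)
  21^8 ≡ 62² = 3844 ≡ 52 (mod 79)
  21^16 ≡ 52² = 2704 ≡ 18 (mod 79)
  21^32 ≡ 18² = 324 ≡ 8 (mod 79)
63 = 32 + 16 + 8 + 4 + 2 + 1, so 21^63 = 21^32 × 21^16 × 21^8 × 21^4 × 21^2 × 21^1 ≡ 8 × 18 × 52 × 62 × 46 × 21 (mod 79)
Multiplying step by step:
  8 × 18 = 144 ≡ 65 (mod 79)
  65 × 52 = 3380 ≡ 62 (mod 79)
  62 × 62 = 3844 ≡ 52 (mod 79)
  52 × 46 = 2392 ≡ 22 (mod 79)
  22 × 21 = 462 ≡ 67 (mod 79)
Result: 21^63 ≡ 67 (mod 79)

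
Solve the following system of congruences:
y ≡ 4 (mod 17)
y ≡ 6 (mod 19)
310

Using the Chinese Remainder Theorem:
M = product of moduli = 323
For equation 1: M_1 = 19, 19 ≡ 2 (mod 17), inverse of 19 mod 17 is 9 (check: 2 × 9 = 18 ≡ 1 (mod 17))
For equation 2: M_2 = 17, 17 ≡ 17 (mod 19), inverse of 17 mod 19 is 9 (check: 17 × 9 = 153 ≡ 1 (mod 19))
Combine: y ≡ Σ r_i×M_i×(M_i⁻¹ mod m_i) = 4×19×9 + 6×17×9 = 684 + 918 = 1602
1602 mod 323 = 310
y ≡ 310 (mod 323)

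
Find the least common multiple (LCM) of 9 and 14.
126

First find GCD(9, 14) using the Euclidean algorithm:
9 = 0 × 14 + 9
14 = 1 × 9 + 5
9 = 1 × 5 + 4
5 = 1 × 4 + 1
4 = 4 × 1 + 0
GCD(9, 14) = 1

LCM formula: LCM(a, b) = (a × b) / GCD(a, b)
LCM(9, 14) = (9 × 14) / 1
LCM(9, 14) = 126 / 1
LCM(9, 14) = 126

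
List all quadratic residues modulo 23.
QRs mod 23: {1, 2, 3, 4, 6, 8, 9, 12, 13, 16, 18}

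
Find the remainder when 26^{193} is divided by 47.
By Fermat: 26^{46} ≡ 1 (mod 47). 193 = 4×46 + 9. So 26^{193} ≡ 26^{9} ≡ 39 (mod 47)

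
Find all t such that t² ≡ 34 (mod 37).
The square roots of 34 mod 37 are 16 and 21. Verify: 16² = 256 ≡ 34 (mod 37)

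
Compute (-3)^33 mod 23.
Using Fermat: (-3)^{22} ≡ 1 (mod 23). 33 ≡ 11 (mod 22). So (-3)^{33} ≡ (-3)^{11} ≡ 22 (mod 23)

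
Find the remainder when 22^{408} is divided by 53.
By Fermat: 22^{52} ≡ 1 (mod 53). 408 = 7×52 + 44. So 22^{408} ≡ 22^{44} ≡ 10 (mod 53)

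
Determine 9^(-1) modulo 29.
9^(-1) ≡ 13 (mod 29). Verification: 9 × 13 = 117 ≡ 1 (mod 29)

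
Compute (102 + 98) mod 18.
2

(102 + 98) = 200
200 mod 18 = 2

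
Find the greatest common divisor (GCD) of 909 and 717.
3

Using the Euclidean algorithm:
909 = 1 × 717 + 192
717 = 3 × 192 + 141
192 = 1 × 141 + 51
141 = 2 × 51 + 39
51 = 1 × 39 + 12
39 = 3 × 12 + 3
12 = 4 × 3 + 0

GCD(909, 717) = 3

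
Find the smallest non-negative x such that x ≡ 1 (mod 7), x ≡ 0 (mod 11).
22

Using the Chinese Remainder Theorem:
M = product of moduli = 77
For equation 1: M_1 = 11, 11 ≡ 4 (mod 7), inverse of 11 mod 7 is 2 (check: 4 × 2 = 8 ≡ 1 (mod 7))
For equation 2: M_2 = 7, 7 ≡ 7 (mod 11), inverse of 7 mod 11 is 8 (check: 7 × 8 = 56 ≡ 1 (mod 11))
Combine: x ≡ Σ r_i×M_i×(M_i⁻¹ mod m_i) = 1×11×2 + 0×7×8 = 22 + 0 = 22
22 mod 77 = 22
x ≡ 22 (mod 77)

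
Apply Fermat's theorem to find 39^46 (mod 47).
By Fermat's Little Theorem, 39^{46} ≡ 1 (mod 47) since 47 is prime and gcd(39, 47) = 1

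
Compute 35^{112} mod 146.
37

Using successive squaring:
Binary expansion of 112: 1110000
Powers of 35 mod 146 (each is the square of the previous):
  35^1 ≡ 35 (mod 146)
  35^2 ≡ 35² = 1225 ≡ 57 (mod 146)
  35^4 ≡ 57² = 3249 ≡ 37 (mod 146)
  35^8 ≡ 37² = 1369 ≡ 55 (mod 146)
  35^16 ≡ 55² = 3025 ≡ 105 (mod 146)
  35^32 ≡ 105² = 11025 ≡ 75 (mod 146)
  35^64 ≡ 75² = 5625 ≡ 77 (mod 146)
112 = 64 + 32 + 16, so 35^112 = 35^64 × 35^32 × 35^16 ≡ 77 × 75 × 105 (mod 146)
Multiplying step by step:
  77 × 75 = 5775 ≡ 81 (mod 146)
  81 × 105 = 8505 ≡ 37 (mod 146)
Result: 35^112 ≡ 37 (mod 146)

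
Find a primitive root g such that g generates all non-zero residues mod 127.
p - 1 = 126 has prime divisors 2, 3, 7. h is a primitive root mod 127 iff h^(126/q) ≢ 1 (mod 127) for each such q.
h = 2: 2^63 ≡ 1, 2^42 ≡ 1, 2^18 ≡ 16 (mod 127); 2^63 ≡ 1, so not a primitive root.
h = 3: 3^63 ≡ 126, 3^42 ≡ 107, 3^18 ≡ 4 (mod 127); none is 1, so 3 has order 126 and is a primitive root.
The smallest primitive root mod 127 is g = 3.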